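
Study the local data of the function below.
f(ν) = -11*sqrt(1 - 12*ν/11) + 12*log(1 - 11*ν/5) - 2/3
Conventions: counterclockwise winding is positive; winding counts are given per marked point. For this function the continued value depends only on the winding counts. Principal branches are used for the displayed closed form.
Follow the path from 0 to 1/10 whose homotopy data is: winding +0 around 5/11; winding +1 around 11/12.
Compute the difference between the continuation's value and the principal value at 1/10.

The rational part is single-valued and drops out of the difference; each branch term changes only by its own monodromy.
(-11)*sqrt(1 - ν/(11/12)): winding +1 is odd, the square root flips sign, contributing -2*(-11)*sqrt(1 - (1/10)/(11/12)) = -2*(-11)*sqrt(49/55) = (14/5)*sqrt(55).
(12)*log(1 - ν/(5/11)): winding 0 around 5/11, so this term returns to its principal value, contribution 0.
Summing the contributions at ν = 1/10 gives (14/5)*sqrt(55).

Continued minus principal equals (14/5)*sqrt(55).


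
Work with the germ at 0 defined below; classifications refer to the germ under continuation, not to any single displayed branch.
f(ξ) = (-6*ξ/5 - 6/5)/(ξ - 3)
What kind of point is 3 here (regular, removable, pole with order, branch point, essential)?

The point is a pole of order 1.

The denominator factor ξ - 3 vanishes at 3 and appears to the power 1; the numerator there equals -24/5, nonzero, and no other factor vanishes.
Hence a pole whose order is the multiplicity, 1.


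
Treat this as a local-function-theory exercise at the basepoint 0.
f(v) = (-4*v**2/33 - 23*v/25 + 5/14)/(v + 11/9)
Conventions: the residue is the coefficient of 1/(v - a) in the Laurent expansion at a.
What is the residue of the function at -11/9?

At the order-1 pole -11/9 set g(v) = (v - (-11/9))*f(v) = -4*v**2/33 - 23*v/25 + 5/14.
Simple pole: residue = g(a) at a = -11/9, which is 110609/85050.

The residue is 110609/85050.


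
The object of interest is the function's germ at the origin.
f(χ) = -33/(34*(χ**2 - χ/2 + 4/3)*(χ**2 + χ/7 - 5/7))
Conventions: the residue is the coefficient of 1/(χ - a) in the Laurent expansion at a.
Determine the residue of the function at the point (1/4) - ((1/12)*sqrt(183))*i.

The factor χ**2 - χ/2 + 4/3 splits as (χ - a)(χ - a') with a = (1/4) - ((1/12)*sqrt(183))*i, a' = (1/4) + ((1/12)*sqrt(183))*i. At the order-1 pole a set g(χ) = (χ - a)*f(χ) = [-33/(34*(χ**2 + χ/7 - 5/7))] / (χ - a').
Simple pole: residue = g(a) at a = (1/4) - ((1/12)*sqrt(183))*i, which is (18711/245038) + ((219681/14947318)*sqrt(183))*i.

The residue is (18711/245038) + ((219681/14947318)*sqrt(183))*i.


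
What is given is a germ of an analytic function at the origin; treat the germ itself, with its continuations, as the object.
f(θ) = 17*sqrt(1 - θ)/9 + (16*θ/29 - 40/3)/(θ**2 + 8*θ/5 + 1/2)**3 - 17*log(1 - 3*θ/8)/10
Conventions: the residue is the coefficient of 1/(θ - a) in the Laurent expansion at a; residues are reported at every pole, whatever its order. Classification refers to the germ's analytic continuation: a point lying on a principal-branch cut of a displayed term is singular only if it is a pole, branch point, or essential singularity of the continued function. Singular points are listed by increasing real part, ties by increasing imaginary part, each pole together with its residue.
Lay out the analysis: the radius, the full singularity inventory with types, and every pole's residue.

Radius of convergence at 0: 4/5 - (1/10)*sqrt(14).
At -4/5 - (1/10)*sqrt(14): a pole of order 3; residue (133750/1421)*sqrt(14).
At -4/5 + (1/10)*sqrt(14): a pole of order 3; residue -(133750/1421)*sqrt(14).
At 1: an algebraic (square-root) branch point.
At 8/3: a logarithmic branch point.

Denominator factor (θ**2 + 8*θ/5 + 1/2)^3: discriminant 14/25, real irrational roots -4/5 + (1/10)*sqrt(14) and -4/5 - (1/10)*sqrt(14); poles of order 3, moduli 4/5 - (1/10)*sqrt(14) and 4/5 + (1/10)*sqrt(14).
Branch term (-17/10)*log(1 - θ/(8/3)): its argument vanishes at θ = 8/3, a logarithmic branch point, modulus 8/3.
Branch term (17/9)*sqrt(1 - θ/(1)): its argument vanishes at θ = 1, a square-root branch point, modulus 1.
The radius of convergence is the smallest modulus among the singular points: 4/5 - (1/10)*sqrt(14).
The branch terms are analytic at -4/5 - (1/10)*sqrt(14) and contribute nothing to the residue; only the rational part matters.
The factor θ**2 + 8*θ/5 + 1/2 splits as (θ - a)(θ - a') with a = -4/5 - (1/10)*sqrt(14), a' = -4/5 + (1/10)*sqrt(14). At the order-3 pole a set g(θ) = (θ - a)^3*(rational part) = [16*θ/29 - 40/3] / (θ - a')^3.
Order-3 pole: residue = g''(a)/2; g''(-4/5 - (1/10)*sqrt(14)) = (267500/1421)*sqrt(14), so the residue is (133750/1421)*sqrt(14).
The branch terms are analytic at -4/5 + (1/10)*sqrt(14) and contribute nothing to the residue; only the rational part matters.
The factor θ**2 + 8*θ/5 + 1/2 splits as (θ - a)(θ - a') with a = -4/5 + (1/10)*sqrt(14), a' = -4/5 - (1/10)*sqrt(14). At the order-3 pole a set g(θ) = (θ - a)^3*(rational part) = [16*θ/29 - 40/3] / (θ - a')^3.
Order-3 pole: residue = g''(a)/2; g''(-4/5 + (1/10)*sqrt(14)) = -(267500/1421)*sqrt(14), so the residue is -(133750/1421)*sqrt(14).
List the singular points by increasing real part (a conjugate pair: the negative imaginary part first).


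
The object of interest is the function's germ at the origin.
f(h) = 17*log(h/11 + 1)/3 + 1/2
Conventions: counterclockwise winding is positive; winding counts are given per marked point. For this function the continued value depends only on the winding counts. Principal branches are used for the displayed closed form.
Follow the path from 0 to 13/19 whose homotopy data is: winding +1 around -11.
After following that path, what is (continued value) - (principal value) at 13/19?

The rational part is single-valued and drops out of the difference; each branch term changes only by its own monodromy.
(17/3)*log(1 - h/(-11)): each positive loop around -11 adds 2*pi*i to the log, so winding +1 contributes (17/3)*(1)*2*pi*i = (34/3)*pi*i.
Summing the contributions at h = 13/19 gives (34/3)*pi*i.

Continued minus principal equals (34/3)*pi*i.


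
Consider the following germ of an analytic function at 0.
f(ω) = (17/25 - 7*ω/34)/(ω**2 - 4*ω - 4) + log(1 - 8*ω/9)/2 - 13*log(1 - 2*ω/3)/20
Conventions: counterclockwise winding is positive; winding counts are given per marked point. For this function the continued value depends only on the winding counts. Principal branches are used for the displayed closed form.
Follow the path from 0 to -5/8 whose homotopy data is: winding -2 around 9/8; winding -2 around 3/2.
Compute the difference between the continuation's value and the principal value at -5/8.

Continued minus principal equals (3/5)*pi*i.

The rational part is single-valued and drops out of the difference; each branch term changes only by its own monodromy.
(-13/20)*log(1 - ω/(3/2)): each positive loop around 3/2 adds 2*pi*i to the log, so winding -2 contributes (-13/20)*(-2)*2*pi*i = (13/5)*pi*i.
(1/2)*log(1 - ω/(9/8)): each positive loop around 9/8 adds 2*pi*i to the log, so winding -2 contributes (1/2)*(-2)*2*pi*i = -(2)*pi*i.
Summing the contributions at ω = -5/8 gives (3/5)*pi*i.


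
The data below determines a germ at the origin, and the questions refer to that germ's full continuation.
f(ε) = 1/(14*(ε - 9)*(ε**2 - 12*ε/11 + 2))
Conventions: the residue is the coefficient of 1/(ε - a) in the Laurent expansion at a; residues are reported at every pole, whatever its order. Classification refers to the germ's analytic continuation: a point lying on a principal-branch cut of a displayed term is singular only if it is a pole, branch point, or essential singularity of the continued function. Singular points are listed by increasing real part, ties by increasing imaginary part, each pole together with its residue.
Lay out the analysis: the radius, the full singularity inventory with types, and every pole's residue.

Denominator factor (ε - 9): pole of order 1 at 9, modulus 9.
Denominator factor (ε**2 - 12*ε/11 + 2): discriminant -824/121, complex-conjugate roots (6/11) + ((1/11)*sqrt(206))*i and (6/11) - ((1/11)*sqrt(206))*i; poles of order 1, moduli sqrt(2) and sqrt(2).
The radius of convergence is the smallest modulus among the singular points: sqrt(2).
The factor ε**2 - 12*ε/11 + 2 splits as (ε - a)(ε - a') with a = (6/11) - ((1/11)*sqrt(206))*i, a' = (6/11) + ((1/11)*sqrt(206))*i. At the order-1 pole a set g(ε) = (ε - a)*f(ε) = [1/(14*(ε - 9))] / (ε - a').
Simple pole: residue = g(a) at a = (6/11) - ((1/11)*sqrt(206))*i, which is (-11/22540) - ((1023/4643240)*sqrt(206))*i.
The factor ε**2 - 12*ε/11 + 2 splits as (ε - a)(ε - a') with a = (6/11) + ((1/11)*sqrt(206))*i, a' = (6/11) - ((1/11)*sqrt(206))*i. At the order-1 pole a set g(ε) = (ε - a)*f(ε) = [1/(14*(ε - 9))] / (ε - a').
Simple pole: residue = g(a) at a = (6/11) + ((1/11)*sqrt(206))*i, which is (-11/22540) + ((1023/4643240)*sqrt(206))*i.
At the order-1 pole 9 set g(ε) = (ε - (9))*f(ε) = 1/(14*(ε**2 - 12*ε/11 + 2)).
Simple pole: residue = g(a) at a = 9, which is 11/11270.
List the singular points by increasing real part (a conjugate pair: the negative imaginary part first).

Radius of convergence at 0: sqrt(2).
At (6/11) - ((1/11)*sqrt(206))*i: a pole of order 1; residue (-11/22540) - ((1023/4643240)*sqrt(206))*i.
At (6/11) + ((1/11)*sqrt(206))*i: a pole of order 1; residue (-11/22540) + ((1023/4643240)*sqrt(206))*i.
At 9: a pole of order 1; residue 11/11270.


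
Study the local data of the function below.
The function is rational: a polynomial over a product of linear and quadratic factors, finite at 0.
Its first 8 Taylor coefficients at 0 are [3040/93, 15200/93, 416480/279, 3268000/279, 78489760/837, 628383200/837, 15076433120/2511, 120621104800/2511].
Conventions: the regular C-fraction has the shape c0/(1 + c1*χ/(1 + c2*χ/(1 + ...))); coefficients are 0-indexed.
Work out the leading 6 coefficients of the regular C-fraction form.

Taylor coefficients (read off): a_0 = 3040/93, a_1 = 15200/93, a_2 = 416480/279, a_3 = 3268000/279, a_4 = 78489760/837, a_5 = 628383200/837.
c0 = a_0 = 3040/93. Peel one level at a time: if S = 1 + c*χ/S' with S'(0) = 1, then c is the χ-coefficient of S and S' = c*χ/(S - 1).
S_1 = c0/f = 1 + (-5)*χ + (-62/3)*χ^2 + ...; c1 = -5.
S_2 = c1*χ/(S_1 - 1) = 1 + (-62/15)*χ + (2644/225)*χ^2 + ...; c2 = -62/15.
S_3 = c2*χ/(S_2 - 1) = 1 + (1322/465)*χ + (1600/961)*χ^2 + ...; c3 = 1322/465.
S_4 = c3*χ/(S_3 - 1) = 1 + (-12000/20491)*χ + (480000/436921)*χ^2 + ...; c4 = -12000/20491.
S_5 = c4*χ/(S_4 - 1) = 1 + (1240/661)*χ + ...; c5 = 1240/661.

The regular C-fraction coefficients are [3040/93, -5, -62/15, 1322/465, -12000/20491, 1240/661].


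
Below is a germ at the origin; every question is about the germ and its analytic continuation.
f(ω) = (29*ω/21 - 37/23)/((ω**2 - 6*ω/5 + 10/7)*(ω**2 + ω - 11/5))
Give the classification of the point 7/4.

The point is a regular point.

Denominator factors: ω**2 - 6*ω/5 + 10/7 = 1339/560 at ω = 7/4; ω**2 + ω - 11/5 = 209/80 at ω = 7/4 — none vanishes.
So the germ continues analytically to 7/4.


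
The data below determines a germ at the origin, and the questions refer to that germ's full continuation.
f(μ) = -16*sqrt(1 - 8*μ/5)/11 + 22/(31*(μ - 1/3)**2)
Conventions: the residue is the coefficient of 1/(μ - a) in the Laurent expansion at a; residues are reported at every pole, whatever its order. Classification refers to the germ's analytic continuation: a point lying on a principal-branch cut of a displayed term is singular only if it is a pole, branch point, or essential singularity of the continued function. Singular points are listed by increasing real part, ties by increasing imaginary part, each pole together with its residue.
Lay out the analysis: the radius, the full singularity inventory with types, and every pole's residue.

Radius of convergence at 0: 1/3.
At 1/3: a pole of order 2; residue 0.
At 5/8: an algebraic (square-root) branch point.

Denominator factor (μ - 1/3)^2: pole of order 2 at 1/3, modulus 1/3.
Branch term (-16/11)*sqrt(1 - μ/(5/8)): its argument vanishes at μ = 5/8, a square-root branch point, modulus 5/8.
The radius of convergence is the smallest modulus among the singular points: 1/3.
The branch term is analytic at 1/3 and contributes nothing to the residue; only the rational part matters.
At the order-2 pole 1/3 set g(μ) = (μ - (1/3))^2*(rational part) = 22/31.
Order-2 pole: residue = g'(a); g'(1/3) = 0, so the residue is 0.
List the singular points by increasing real part (a conjugate pair: the negative imaginary part first).


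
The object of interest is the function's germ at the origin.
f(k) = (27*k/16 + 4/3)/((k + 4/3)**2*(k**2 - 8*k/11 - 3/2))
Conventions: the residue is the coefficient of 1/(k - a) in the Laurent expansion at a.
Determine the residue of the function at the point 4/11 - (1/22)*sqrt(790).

The residue is 315513/976144 + (486123/96394220)*sqrt(790).

The factor k**2 - 8*k/11 - 3/2 splits as (k - a)(k - a') with a = 4/11 - (1/22)*sqrt(790), a' = 4/11 + (1/22)*sqrt(790). At the order-1 pole a set g(k) = (k - a)*f(k) = [(27*k/16 + 4/3)/(k + 4/3)**2] / (k - a').
Simple pole: residue = g(a) at a = 4/11 - (1/22)*sqrt(790), which is 315513/976144 + (486123/96394220)*sqrt(790).


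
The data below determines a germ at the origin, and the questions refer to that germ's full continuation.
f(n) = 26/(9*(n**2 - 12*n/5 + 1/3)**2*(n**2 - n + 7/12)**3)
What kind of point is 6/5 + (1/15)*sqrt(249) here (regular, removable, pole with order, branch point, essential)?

The point is a pole of order 2.

The denominator factor n**2 - 12*n/5 + 1/3 vanishes at 6/5 + (1/15)*sqrt(249) and appears to the power 2; the numerator there equals 26/9, nonzero, and no other factor vanishes.
Hence a pole whose order is the multiplicity, 2.


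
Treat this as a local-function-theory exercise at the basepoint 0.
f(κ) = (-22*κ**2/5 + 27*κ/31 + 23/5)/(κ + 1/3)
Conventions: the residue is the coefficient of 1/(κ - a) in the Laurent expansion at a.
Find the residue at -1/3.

The residue is 1066/279.

At the order-1 pole -1/3 set g(κ) = (κ - (-1/3))*f(κ) = -22*κ**2/5 + 27*κ/31 + 23/5.
Simple pole: residue = g(a) at a = -1/3, which is 1066/279.


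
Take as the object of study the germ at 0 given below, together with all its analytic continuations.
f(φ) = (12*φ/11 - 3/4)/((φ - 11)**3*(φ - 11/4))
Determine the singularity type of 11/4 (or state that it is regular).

The denominator factor φ - 11/4 vanishes at 11/4 and appears to the power 1; the numerator there equals 9/4, nonzero, and no other factor vanishes.
Hence a pole whose order is the multiplicity, 1.

The point is a pole of order 1.


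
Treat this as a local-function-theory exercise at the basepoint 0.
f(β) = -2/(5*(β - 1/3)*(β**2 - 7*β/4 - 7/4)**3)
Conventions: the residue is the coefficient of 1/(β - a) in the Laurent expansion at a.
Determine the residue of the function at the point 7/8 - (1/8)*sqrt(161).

The factor β**2 - 7*β/4 - 7/4 splits as (β - a)(β - a') with a = 7/8 - (1/8)*sqrt(161), a' = 7/8 + (1/8)*sqrt(161). At the order-3 pole a set g(β) = (β - a)^3*f(β) = [-2/(5*(β - 1/3))] / (β - a')^3.
Order-3 pole: residue = g''(a)/2; g''(7/8 - (1/8)*sqrt(161)) = -729/20000 - (142013079/83465620000)*sqrt(161), so the residue is -729/40000 - (142013079/166931240000)*sqrt(161).

The residue is -729/40000 - (142013079/166931240000)*sqrt(161).


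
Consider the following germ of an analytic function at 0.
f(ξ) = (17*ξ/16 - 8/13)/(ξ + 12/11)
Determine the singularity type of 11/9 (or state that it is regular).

Denominator factors: ξ + 12/11 = 229/99 at ξ = 11/9 — none vanishes.
So the germ continues analytically to 11/9.

The point is a regular point.


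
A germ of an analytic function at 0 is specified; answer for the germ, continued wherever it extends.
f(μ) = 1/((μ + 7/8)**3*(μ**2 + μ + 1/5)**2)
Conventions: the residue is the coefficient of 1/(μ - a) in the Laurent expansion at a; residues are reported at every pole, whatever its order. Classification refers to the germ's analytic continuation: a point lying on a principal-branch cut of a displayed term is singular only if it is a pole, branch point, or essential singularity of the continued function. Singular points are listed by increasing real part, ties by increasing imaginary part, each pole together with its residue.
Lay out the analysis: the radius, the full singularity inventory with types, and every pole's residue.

Denominator factor (μ**2 + μ + 1/5)^2: discriminant 1/5, real irrational roots -1/2 + (1/10)*sqrt(5) and -1/2 - (1/10)*sqrt(5); poles of order 2, moduli 1/2 - (1/10)*sqrt(5) and 1/2 + (1/10)*sqrt(5).
Denominator factor (μ + 7/8)^3: pole of order 3 at -7/8, modulus 7/8.
The radius of convergence is the smallest modulus among the singular points: 1/2 - (1/10)*sqrt(5).
At the order-3 pole -7/8 set g(μ) = (μ - (-7/8))^3*f(μ) = (μ**2 + μ + 1/5)**(-2).
Order-3 pole: residue = g''(a)/2; g''(-7/8) = 31588352000/707281, so the residue is 15794176000/707281.
The factor μ**2 + μ + 1/5 splits as (μ - a)(μ - a') with a = -1/2 - (1/10)*sqrt(5), a' = -1/2 + (1/10)*sqrt(5). At the order-2 pole a set g(μ) = (μ - a)^2*f(μ) = [(μ + 7/8)**(-3)] / (μ - a')^2.
Order-2 pole: residue = g'(a); g'(-1/2 - (1/10)*sqrt(5)) = -7897088000/707281 - (3461760000/707281)*sqrt(5), so the residue is -7897088000/707281 - (3461760000/707281)*sqrt(5).
The factor μ**2 + μ + 1/5 splits as (μ - a)(μ - a') with a = -1/2 + (1/10)*sqrt(5), a' = -1/2 - (1/10)*sqrt(5). At the order-2 pole a set g(μ) = (μ - a)^2*f(μ) = [(μ + 7/8)**(-3)] / (μ - a')^2.
Order-2 pole: residue = g'(a); g'(-1/2 + (1/10)*sqrt(5)) = -7897088000/707281 + (3461760000/707281)*sqrt(5), so the residue is -7897088000/707281 + (3461760000/707281)*sqrt(5).
List the singular points by increasing real part (a conjugate pair: the negative imaginary part first).

Radius of convergence at 0: 1/2 - (1/10)*sqrt(5).
At -7/8: a pole of order 3; residue 15794176000/707281.
At -1/2 - (1/10)*sqrt(5): a pole of order 2; residue -7897088000/707281 - (3461760000/707281)*sqrt(5).
At -1/2 + (1/10)*sqrt(5): a pole of order 2; residue -7897088000/707281 + (3461760000/707281)*sqrt(5).


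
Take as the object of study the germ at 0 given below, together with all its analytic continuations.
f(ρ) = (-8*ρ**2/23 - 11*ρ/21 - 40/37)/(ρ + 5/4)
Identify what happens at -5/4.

The denominator factor ρ + 5/4 vanishes at -5/4 and appears to the power 1; the numerator there equals -69325/71484, nonzero, and no other factor vanishes.
Hence a pole whose order is the multiplicity, 1.

The point is a pole of order 1.


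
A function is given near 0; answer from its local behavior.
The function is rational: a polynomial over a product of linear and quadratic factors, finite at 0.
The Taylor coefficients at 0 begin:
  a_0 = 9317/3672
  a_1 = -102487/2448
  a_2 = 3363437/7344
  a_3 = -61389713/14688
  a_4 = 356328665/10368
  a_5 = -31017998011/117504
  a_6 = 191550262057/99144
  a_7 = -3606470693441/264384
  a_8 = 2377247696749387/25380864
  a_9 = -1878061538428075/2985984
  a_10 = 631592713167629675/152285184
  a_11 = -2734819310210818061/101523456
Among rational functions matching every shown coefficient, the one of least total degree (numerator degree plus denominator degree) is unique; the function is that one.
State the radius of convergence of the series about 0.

No rational of total degree below 9 reproduces all 12 coefficients; solving the [0/9] Pade equations on them gives f(ζ) = 7/(17*(ζ + 2/11)**3*(ζ**2 + 3)**3), whose expansion matches every shown term.
Denominator factor (ζ**2 + 3)^3: discriminant -12, complex-conjugate roots (sqrt(3))*i and -(sqrt(3))*i; poles of order 3, moduli sqrt(3) and sqrt(3).
Denominator factor (ζ + 2/11)^3: pole of order 3 at -2/11, modulus 2/11.
The radius of convergence is the smallest modulus among the singular points: 2/11.

The radius of convergence is 2/11.


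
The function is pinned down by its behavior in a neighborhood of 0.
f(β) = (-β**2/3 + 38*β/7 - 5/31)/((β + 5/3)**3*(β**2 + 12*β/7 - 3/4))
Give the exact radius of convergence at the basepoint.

Denominator factor (β + 5/3)^3: pole of order 3 at -5/3, modulus 5/3.
Denominator factor (β**2 + 12*β/7 - 3/4): discriminant 291/49, real irrational roots -6/7 + (1/14)*sqrt(291) and -6/7 - (1/14)*sqrt(291); poles of order 1, moduli -6/7 + (1/14)*sqrt(291) and 6/7 + (1/14)*sqrt(291).
The radius of convergence is the smallest modulus among the singular points: -6/7 + (1/14)*sqrt(291).

The radius of convergence is -6/7 + (1/14)*sqrt(291).


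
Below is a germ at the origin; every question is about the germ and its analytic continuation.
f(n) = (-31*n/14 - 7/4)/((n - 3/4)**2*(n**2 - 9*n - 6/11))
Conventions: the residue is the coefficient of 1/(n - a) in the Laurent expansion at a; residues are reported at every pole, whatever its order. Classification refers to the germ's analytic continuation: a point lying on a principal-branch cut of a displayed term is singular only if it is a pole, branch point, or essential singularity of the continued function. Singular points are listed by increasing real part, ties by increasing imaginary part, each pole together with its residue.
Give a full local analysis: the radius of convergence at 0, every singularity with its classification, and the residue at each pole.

Radius of convergence at 0: -9/2 + (1/22)*sqrt(10065).
At 9/2 - (1/22)*sqrt(10065): a pole of order 1; residue 77132/655305 + (130064/85657725)*sqrt(10065).
At 3/4: a pole of order 2; residue -154264/655305.
At 9/2 + (1/22)*sqrt(10065): a pole of order 1; residue 77132/655305 - (130064/85657725)*sqrt(10065).


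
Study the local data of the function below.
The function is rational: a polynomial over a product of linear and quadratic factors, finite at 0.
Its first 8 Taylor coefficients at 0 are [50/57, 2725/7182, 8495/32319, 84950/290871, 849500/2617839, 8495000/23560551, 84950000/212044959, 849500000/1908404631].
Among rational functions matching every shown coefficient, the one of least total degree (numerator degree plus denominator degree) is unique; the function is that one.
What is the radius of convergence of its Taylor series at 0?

The radius of convergence is 9/10.

No rational of total degree below 3 reproduces all 8 coefficients; solving the [2/1] Pade equations on them gives f(u) = (u**2/7 + 15*u/28 - 15/19)/(u - 9/10), whose expansion matches every shown term.
Denominator factor (u - 9/10): pole of order 1 at 9/10, modulus 9/10.
The radius of convergence is the smallest modulus among the singular points: 9/10.


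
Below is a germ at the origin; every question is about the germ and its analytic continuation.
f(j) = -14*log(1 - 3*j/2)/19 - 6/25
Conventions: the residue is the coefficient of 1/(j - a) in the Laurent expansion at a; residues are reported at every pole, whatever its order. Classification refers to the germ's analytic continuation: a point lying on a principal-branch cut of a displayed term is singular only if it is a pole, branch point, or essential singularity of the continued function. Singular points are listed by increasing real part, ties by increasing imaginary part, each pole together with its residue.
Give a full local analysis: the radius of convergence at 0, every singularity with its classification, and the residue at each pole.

Radius of convergence at 0: 2/3.
At 2/3: a logarithmic branch point.

Branch term (-14/19)*log(1 - j/(2/3)): its argument vanishes at j = 2/3, a logarithmic branch point, modulus 2/3.
The radius of convergence is the smallest modulus among the singular points: 2/3.


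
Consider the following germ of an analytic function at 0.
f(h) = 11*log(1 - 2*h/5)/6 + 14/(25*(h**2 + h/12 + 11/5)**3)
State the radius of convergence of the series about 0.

Denominator factor (h**2 + h/12 + 11/5)^3: discriminant -6331/720, complex-conjugate roots (-1/24) + ((1/120)*sqrt(31655))*i and (-1/24) - ((1/120)*sqrt(31655))*i; poles of order 3, moduli (1/5)*sqrt(55) and (1/5)*sqrt(55).
Branch term (11/6)*log(1 - h/(5/2)): its argument vanishes at h = 5/2, a logarithmic branch point, modulus 5/2.
The radius of convergence is the smallest modulus among the singular points: (1/5)*sqrt(55).

The radius of convergence is (1/5)*sqrt(55).


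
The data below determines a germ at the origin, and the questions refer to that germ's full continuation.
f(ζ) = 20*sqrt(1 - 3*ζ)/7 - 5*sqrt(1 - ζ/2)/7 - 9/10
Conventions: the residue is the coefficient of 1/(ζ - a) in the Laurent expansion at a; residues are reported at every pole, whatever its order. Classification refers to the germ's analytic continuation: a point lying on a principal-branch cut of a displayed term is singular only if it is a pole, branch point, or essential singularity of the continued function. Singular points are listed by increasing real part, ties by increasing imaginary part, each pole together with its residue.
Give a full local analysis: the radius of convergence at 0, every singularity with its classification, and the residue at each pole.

Radius of convergence at 0: 1/3.
At 1/3: an algebraic (square-root) branch point.
At 2: an algebraic (square-root) branch point.

Branch term (20/7)*sqrt(1 - ζ/(1/3)): its argument vanishes at ζ = 1/3, a square-root branch point, modulus 1/3.
Branch term (-5/7)*sqrt(1 - ζ/(2)): its argument vanishes at ζ = 2, a square-root branch point, modulus 2.
The radius of convergence is the smallest modulus among the singular points: 1/3.
List the singular points by increasing real part (a conjugate pair: the negative imaginary part first).


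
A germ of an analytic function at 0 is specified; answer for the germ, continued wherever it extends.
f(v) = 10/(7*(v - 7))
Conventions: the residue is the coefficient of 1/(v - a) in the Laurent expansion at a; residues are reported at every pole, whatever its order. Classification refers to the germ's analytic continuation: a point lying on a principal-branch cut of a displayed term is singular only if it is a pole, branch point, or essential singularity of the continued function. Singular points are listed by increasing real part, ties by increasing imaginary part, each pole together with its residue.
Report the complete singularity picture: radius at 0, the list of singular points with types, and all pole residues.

Radius of convergence at 0: 7.
At 7: a pole of order 1; residue 10/7.

Denominator factor (v - 7): pole of order 1 at 7, modulus 7.
The radius of convergence is the smallest modulus among the singular points: 7.
At the order-1 pole 7 set g(v) = (v - (7))*f(v) = 10/7.
Simple pole: residue = g(a) at a = 7, which is 10/7.


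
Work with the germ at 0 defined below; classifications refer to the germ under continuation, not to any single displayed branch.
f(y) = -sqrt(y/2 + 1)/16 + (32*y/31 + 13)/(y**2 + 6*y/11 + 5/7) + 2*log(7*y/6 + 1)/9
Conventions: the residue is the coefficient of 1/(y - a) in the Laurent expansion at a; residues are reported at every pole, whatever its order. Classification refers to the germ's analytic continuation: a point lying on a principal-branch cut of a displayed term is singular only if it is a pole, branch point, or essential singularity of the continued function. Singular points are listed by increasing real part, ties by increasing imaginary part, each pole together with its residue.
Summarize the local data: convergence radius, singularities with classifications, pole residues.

Denominator factor (y**2 + 6*y/11 + 5/7): discriminant -2168/847, complex-conjugate roots (-3/11) + ((1/77)*sqrt(3794))*i and (-3/11) - ((1/77)*sqrt(3794))*i; poles of order 1, moduli (1/7)*sqrt(35) and (1/7)*sqrt(35).
Branch term (-1/16)*sqrt(1 - y/(-2)): its argument vanishes at y = -2, a square-root branch point, modulus 2.
Branch term (2/9)*log(1 - y/(-6/7)): its argument vanishes at y = -6/7, a logarithmic branch point, modulus 6/7.
The radius of convergence is the smallest modulus among the singular points: (1/7)*sqrt(35).
The branch terms are analytic at (-3/11) - ((1/77)*sqrt(3794))*i and contribute nothing to the residue; only the rational part matters.
The factor y**2 + 6*y/11 + 5/7 splits as (y - a)(y - a') with a = (-3/11) - ((1/77)*sqrt(3794))*i, a' = (-3/11) + ((1/77)*sqrt(3794))*i. At the order-1 pole a set g(y) = (y - a)*(rational part) = [32*y/31 + 13] / (y - a').
Simple pole: residue = g(a) at a = (-3/11) - ((1/77)*sqrt(3794))*i, which is (16/31) + ((4337/33604)*sqrt(3794))*i.
The branch terms are analytic at (-3/11) + ((1/77)*sqrt(3794))*i and contribute nothing to the residue; only the rational part matters.
The factor y**2 + 6*y/11 + 5/7 splits as (y - a)(y - a') with a = (-3/11) + ((1/77)*sqrt(3794))*i, a' = (-3/11) - ((1/77)*sqrt(3794))*i. At the order-1 pole a set g(y) = (y - a)*(rational part) = [32*y/31 + 13] / (y - a').
Simple pole: residue = g(a) at a = (-3/11) + ((1/77)*sqrt(3794))*i, which is (16/31) - ((4337/33604)*sqrt(3794))*i.
List the singular points by increasing real part (a conjugate pair: the negative imaginary part first).

Radius of convergence at 0: (1/7)*sqrt(35).
At -2: an algebraic (square-root) branch point.
At -6/7: a logarithmic branch point.
At (-3/11) - ((1/77)*sqrt(3794))*i: a pole of order 1; residue (16/31) + ((4337/33604)*sqrt(3794))*i.
At (-3/11) + ((1/77)*sqrt(3794))*i: a pole of order 1; residue (16/31) - ((4337/33604)*sqrt(3794))*i.


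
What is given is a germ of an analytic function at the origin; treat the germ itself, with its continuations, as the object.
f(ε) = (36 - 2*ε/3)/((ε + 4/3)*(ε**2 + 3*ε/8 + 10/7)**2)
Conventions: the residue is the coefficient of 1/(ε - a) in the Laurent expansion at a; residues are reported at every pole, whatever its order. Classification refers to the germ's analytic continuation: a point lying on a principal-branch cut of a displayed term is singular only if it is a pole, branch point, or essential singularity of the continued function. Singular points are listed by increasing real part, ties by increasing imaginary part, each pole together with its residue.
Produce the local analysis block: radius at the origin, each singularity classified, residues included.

Denominator factor (ε + 4/3): pole of order 1 at -4/3, modulus 4/3.
Denominator factor (ε**2 + 3*ε/8 + 10/7)^2: discriminant -2497/448, complex-conjugate roots (-3/16) + ((1/112)*sqrt(17479))*i and (-3/16) - ((1/112)*sqrt(17479))*i; poles of order 2, moduli (1/7)*sqrt(70) and (1/7)*sqrt(70).
The radius of convergence is the smallest modulus among the singular points: (1/7)*sqrt(70).
At the order-1 pole -4/3 set g(ε) = (ε - (-4/3))*f(ε) = (36 - 2*ε/3)/(ε**2 + 3*ε/8 + 10/7)**2.
Simple pole: residue = g(a) at a = -4/3, which is 585648/116281.
The factor ε**2 + 3*ε/8 + 10/7 splits as (ε - a)(ε - a') with a = (-3/16) - ((1/112)*sqrt(17479))*i, a' = (-3/16) + ((1/112)*sqrt(17479))*i. At the order-2 pole a set g(ε) = (ε - a)^2*f(ε) = [(36 - 2*ε/3)/(ε + 4/3)] / (ε - a')^2.
Order-2 pole: residue = g'(a); g'((-3/16) - ((1/112)*sqrt(17479))*i) = (-292824/116281) + ((19434408/544713059)*sqrt(17479))*i, so the residue is (-292824/116281) + ((19434408/544713059)*sqrt(17479))*i.
The factor ε**2 + 3*ε/8 + 10/7 splits as (ε - a)(ε - a') with a = (-3/16) + ((1/112)*sqrt(17479))*i, a' = (-3/16) - ((1/112)*sqrt(17479))*i. At the order-2 pole a set g(ε) = (ε - a)^2*f(ε) = [(36 - 2*ε/3)/(ε + 4/3)] / (ε - a')^2.
Order-2 pole: residue = g'(a); g'((-3/16) + ((1/112)*sqrt(17479))*i) = (-292824/116281) - ((19434408/544713059)*sqrt(17479))*i, so the residue is (-292824/116281) - ((19434408/544713059)*sqrt(17479))*i.
List the singular points by increasing real part (a conjugate pair: the negative imaginary part first).

Radius of convergence at 0: (1/7)*sqrt(70).
At -4/3: a pole of order 1; residue 585648/116281.
At (-3/16) - ((1/112)*sqrt(17479))*i: a pole of order 2; residue (-292824/116281) + ((19434408/544713059)*sqrt(17479))*i.
At (-3/16) + ((1/112)*sqrt(17479))*i: a pole of order 2; residue (-292824/116281) - ((19434408/544713059)*sqrt(17479))*i.


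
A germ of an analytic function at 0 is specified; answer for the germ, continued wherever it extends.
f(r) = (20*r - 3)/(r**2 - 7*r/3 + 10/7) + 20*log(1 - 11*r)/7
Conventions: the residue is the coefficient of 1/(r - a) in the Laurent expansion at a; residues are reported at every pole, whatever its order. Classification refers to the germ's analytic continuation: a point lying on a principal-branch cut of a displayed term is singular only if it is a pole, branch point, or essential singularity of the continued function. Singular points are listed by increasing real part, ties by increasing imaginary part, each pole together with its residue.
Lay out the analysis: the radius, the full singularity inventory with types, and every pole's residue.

Radius of convergence at 0: 1/11.
At 1/11: a logarithmic branch point.
At (7/6) - ((1/42)*sqrt(119))*i: a pole of order 1; residue (10) + ((61/17)*sqrt(119))*i.
At (7/6) + ((1/42)*sqrt(119))*i: a pole of order 1; residue (10) - ((61/17)*sqrt(119))*i.

Denominator factor (r**2 - 7*r/3 + 10/7): discriminant -17/63, complex-conjugate roots (7/6) + ((1/42)*sqrt(119))*i and (7/6) - ((1/42)*sqrt(119))*i; poles of order 1, moduli (1/7)*sqrt(70) and (1/7)*sqrt(70).
Branch term (20/7)*log(1 - r/(1/11)): its argument vanishes at r = 1/11, a logarithmic branch point, modulus 1/11.
The radius of convergence is the smallest modulus among the singular points: 1/11.
The branch term is analytic at (7/6) - ((1/42)*sqrt(119))*i and contributes nothing to the residue; only the rational part matters.
The factor r**2 - 7*r/3 + 10/7 splits as (r - a)(r - a') with a = (7/6) - ((1/42)*sqrt(119))*i, a' = (7/6) + ((1/42)*sqrt(119))*i. At the order-1 pole a set g(r) = (r - a)*(rational part) = [20*r - 3] / (r - a').
Simple pole: residue = g(a) at a = (7/6) - ((1/42)*sqrt(119))*i, which is (10) + ((61/17)*sqrt(119))*i.
The branch term is analytic at (7/6) + ((1/42)*sqrt(119))*i and contributes nothing to the residue; only the rational part matters.
The factor r**2 - 7*r/3 + 10/7 splits as (r - a)(r - a') with a = (7/6) + ((1/42)*sqrt(119))*i, a' = (7/6) - ((1/42)*sqrt(119))*i. At the order-1 pole a set g(r) = (r - a)*(rational part) = [20*r - 3] / (r - a').
Simple pole: residue = g(a) at a = (7/6) + ((1/42)*sqrt(119))*i, which is (10) - ((61/17)*sqrt(119))*i.
List the singular points by increasing real part (a conjugate pair: the negative imaginary part first).


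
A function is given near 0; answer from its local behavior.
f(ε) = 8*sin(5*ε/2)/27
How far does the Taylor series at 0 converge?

The factor -sin(5*ε/2) is entire and contributes no finite singular point.
The polynomial part has no poles.
No finite singular points: the Taylor series at 0 converges everywhere.

The radius of convergence is infinite.


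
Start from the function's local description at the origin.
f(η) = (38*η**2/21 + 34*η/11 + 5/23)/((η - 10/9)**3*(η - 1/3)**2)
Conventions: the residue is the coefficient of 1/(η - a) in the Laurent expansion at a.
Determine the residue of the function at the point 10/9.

The residue is 89337573/4252171.

At the order-3 pole 10/9 set g(η) = (η - (10/9))^3*f(η) = (38*η**2/21 + 34*η/11 + 5/23)/(η - 1/3)**2.
Order-3 pole: residue = g''(a)/2; g''(10/9) = 178675146/4252171, so the residue is 89337573/4252171.


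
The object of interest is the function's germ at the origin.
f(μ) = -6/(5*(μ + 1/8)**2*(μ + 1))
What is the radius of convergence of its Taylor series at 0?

The radius of convergence is 1/8.

Denominator factor (μ + 1/8)^2: pole of order 2 at -1/8, modulus 1/8.
Denominator factor (μ + 1): pole of order 1 at -1, modulus 1.
The radius of convergence is the smallest modulus among the singular points: 1/8.


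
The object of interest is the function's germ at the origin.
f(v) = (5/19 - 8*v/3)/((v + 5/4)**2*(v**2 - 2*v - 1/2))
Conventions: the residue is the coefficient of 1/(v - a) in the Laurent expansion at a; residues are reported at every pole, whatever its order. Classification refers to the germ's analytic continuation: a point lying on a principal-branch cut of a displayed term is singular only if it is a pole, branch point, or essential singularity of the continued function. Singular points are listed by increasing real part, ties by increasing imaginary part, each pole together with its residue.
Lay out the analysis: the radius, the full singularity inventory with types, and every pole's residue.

Denominator factor (v**2 - 2*v - 1/2): discriminant 6, real irrational roots 1 + (1/2)*sqrt(6) and 1 - (1/2)*sqrt(6); poles of order 1, moduli 1 + (1/2)*sqrt(6) and -1 + (1/2)*sqrt(6).
Denominator factor (v + 5/4)^2: pole of order 2 at -5/4, modulus 5/4.
The radius of convergence is the smallest modulus among the singular points: -1 + (1/2)*sqrt(6).
At the order-2 pole -5/4 set g(v) = (v - (-5/4))^2*f(v) = (5/19 - 8*v/3)/(v**2 - 2*v - 1/2).
Order-2 pole: residue = g'(a); g'(-5/4) = 32512/61731, so the residue is 32512/61731.
The factor v**2 - 2*v - 1/2 splits as (v - a)(v - a') with a = 1 - (1/2)*sqrt(6), a' = 1 + (1/2)*sqrt(6). At the order-1 pole a set g(v) = (v - a)*f(v) = [(5/19 - 8*v/3)/(v + 5/4)**2] / (v - a').
Simple pole: residue = g(a) at a = 1 - (1/2)*sqrt(6), which is -16256/61731 - (5416/185193)*sqrt(6).
The factor v**2 - 2*v - 1/2 splits as (v - a)(v - a') with a = 1 + (1/2)*sqrt(6), a' = 1 - (1/2)*sqrt(6). At the order-1 pole a set g(v) = (v - a)*f(v) = [(5/19 - 8*v/3)/(v + 5/4)**2] / (v - a').
Simple pole: residue = g(a) at a = 1 + (1/2)*sqrt(6), which is -16256/61731 + (5416/185193)*sqrt(6).
List the singular points by increasing real part (a conjugate pair: the negative imaginary part first).

Radius of convergence at 0: -1 + (1/2)*sqrt(6).
At -5/4: a pole of order 2; residue 32512/61731.
At 1 - (1/2)*sqrt(6): a pole of order 1; residue -16256/61731 - (5416/185193)*sqrt(6).
At 1 + (1/2)*sqrt(6): a pole of order 1; residue -16256/61731 + (5416/185193)*sqrt(6).


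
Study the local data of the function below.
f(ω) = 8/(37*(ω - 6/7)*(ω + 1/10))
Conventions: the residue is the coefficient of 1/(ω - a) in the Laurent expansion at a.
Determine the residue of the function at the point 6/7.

At the order-1 pole 6/7 set g(ω) = (ω - (6/7))*f(ω) = 8/(37*(ω + 1/10)).
Simple pole: residue = g(a) at a = 6/7, which is 560/2479.

The residue is 560/2479.


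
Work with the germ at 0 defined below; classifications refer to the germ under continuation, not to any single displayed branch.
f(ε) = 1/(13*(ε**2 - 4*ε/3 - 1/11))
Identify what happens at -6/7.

The point is a regular point.

Denominator factors: ε**2 - 4*ε/3 - 1/11 = 963/539 at ε = -6/7 — none vanishes.
So the germ continues analytically to -6/7.


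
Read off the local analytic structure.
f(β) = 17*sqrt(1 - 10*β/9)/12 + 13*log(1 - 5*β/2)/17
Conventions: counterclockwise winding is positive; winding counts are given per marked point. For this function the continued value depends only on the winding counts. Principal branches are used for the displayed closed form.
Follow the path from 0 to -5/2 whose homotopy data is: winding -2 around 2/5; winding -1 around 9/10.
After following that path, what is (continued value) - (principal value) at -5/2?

The rational part is single-valued and drops out of the difference; each branch term changes only by its own monodromy.
(17/12)*sqrt(1 - β/(9/10)): winding -1 is odd, the square root flips sign, contributing -2*(17/12)*sqrt(1 - (-5/2)/(9/10)) = -2*(17/12)*sqrt(34/9) = -(17/18)*sqrt(34).
(13/17)*log(1 - β/(2/5)): each positive loop around 2/5 adds 2*pi*i to the log, so winding -2 contributes (13/17)*(-2)*2*pi*i = -(52/17)*pi*i.
Summing the contributions at β = -5/2 gives (-(17/18)*sqrt(34)) - ((52/17)*pi)*i.

Continued minus principal equals (-(17/18)*sqrt(34)) - ((52/17)*pi)*i.


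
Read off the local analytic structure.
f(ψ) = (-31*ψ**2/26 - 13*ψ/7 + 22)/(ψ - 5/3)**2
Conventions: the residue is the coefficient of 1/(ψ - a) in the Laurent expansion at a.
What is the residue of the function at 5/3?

The residue is -1592/273.

At the order-2 pole 5/3 set g(ψ) = (ψ - (5/3))^2*f(ψ) = -31*ψ**2/26 - 13*ψ/7 + 22.
Order-2 pole: residue = g'(a); g'(5/3) = -1592/273, so the residue is -1592/273.
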